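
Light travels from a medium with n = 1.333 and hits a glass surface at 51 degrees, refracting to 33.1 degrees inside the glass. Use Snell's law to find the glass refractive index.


Apply Snell's law: n1 * sin(theta1) = n2 * sin(theta2)
  n2 = n1 * sin(theta1) / sin(theta2)
  sin(51) = 0.777146
  sin(33.1) = 0.546102
  n2 = 1.333 * 0.777146 / 0.546102 = 1.897

1.897


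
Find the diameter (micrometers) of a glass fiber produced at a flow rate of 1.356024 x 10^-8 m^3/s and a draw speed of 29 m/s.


Cross-sectional area from continuity:
  A = Q / v = 1.356024 x 10^-8 / 29 = 4.675945 x 10^-10 m^2
Diameter from circular cross-section:
  d = sqrt(4A / pi) * 10^6 (m -> um)
  d = sqrt(4 * 4.675945 x 10^-10 / pi) * 10^6 = 24.4 um

24.4 um


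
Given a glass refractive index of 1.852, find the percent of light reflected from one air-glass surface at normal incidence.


Fresnel reflectance at normal incidence:
  R = ((n - 1)/(n + 1))^2
  (n - 1)/(n + 1) = (1.852 - 1)/(1.852 + 1) = 0.298738
  R = 0.298738^2 = 0.0892444
  R(%) = 0.0892444 * 100 = 8.924%

8.924%


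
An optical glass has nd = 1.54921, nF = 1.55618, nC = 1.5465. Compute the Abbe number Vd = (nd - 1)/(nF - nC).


Abbe number formula: Vd = (nd - 1) / (nF - nC)
  nd - 1 = 1.54921 - 1 = 0.54921
  nF - nC = 1.55618 - 1.5465 = 0.00968
  Vd = 0.54921 / 0.00968 = 56.74

56.74


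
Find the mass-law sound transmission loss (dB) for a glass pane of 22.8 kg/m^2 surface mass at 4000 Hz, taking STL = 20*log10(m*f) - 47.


Mass law: STL = 20 * log10(m * f) - 47
  m * f = 22.8 * 4000 = 91200
  log10(91200) = 4.95999
  STL = 20 * 4.95999 - 47 = 99.1998 - 47 = 52.2 dB

52.2 dB


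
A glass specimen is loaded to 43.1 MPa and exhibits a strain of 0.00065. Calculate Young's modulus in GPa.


Young's modulus: E = stress / strain
  E = 43.1 MPa / 0.00065 = 66307.69 MPa
Convert to GPa: 66307.69 / 1000 = 66.31 GPa

66.31 GPa


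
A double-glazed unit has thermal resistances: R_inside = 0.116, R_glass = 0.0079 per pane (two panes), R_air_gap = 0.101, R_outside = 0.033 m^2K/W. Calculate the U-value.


Total thermal resistance (series):
  R_total = R_in + R_glass + R_air + R_glass + R_out
  R_total = 0.116 + 0.0079 + 0.101 + 0.0079 + 0.033 = 0.2658 m^2K/W
U-value = 1 / R_total = 1 / 0.2658 = 3.762 W/m^2K

3.762 W/m^2K


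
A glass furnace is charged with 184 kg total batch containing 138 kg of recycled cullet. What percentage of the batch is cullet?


Cullet ratio = (cullet mass / total batch mass) * 100
  Ratio = 138 / 184 * 100 = 75.0%

75.0%


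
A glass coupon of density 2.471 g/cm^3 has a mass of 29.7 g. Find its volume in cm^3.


Rearrange rho = m / V:
  V = m / rho
  V = 29.7 / 2.471 = 12.019 cm^3

12.019 cm^3


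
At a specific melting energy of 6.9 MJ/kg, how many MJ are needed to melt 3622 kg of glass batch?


Total energy = mass * specific energy
  E = 3622 * 6.9 = 24991.8 MJ

24991.8 MJ


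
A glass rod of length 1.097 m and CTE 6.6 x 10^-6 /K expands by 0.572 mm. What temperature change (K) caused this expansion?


Rearrange dL = alpha * L0 * dT for dT:
  dT = dL / (alpha * L0)
  dL (m) = 0.572 / 1000 = 0.000572
  dT = 0.000572 / ((6.6 x 10^-6) * 1.097) = 79.0 K

79.0 K


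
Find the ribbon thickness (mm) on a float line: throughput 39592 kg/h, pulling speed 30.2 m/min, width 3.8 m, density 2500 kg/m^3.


Ribbon cross-section from mass balance:
  Volume rate = throughput / density = 39592 / 2500 = 15.8368 m^3/h
  thickness = volume rate / (speed * 60 * width), i.e.
  thickness = throughput / (60 * speed * width * density) * 1000
  thickness = 39592 / (60 * 30.2 * 3.8 * 2500) * 1000 = 2.3 mm

2.3 mm


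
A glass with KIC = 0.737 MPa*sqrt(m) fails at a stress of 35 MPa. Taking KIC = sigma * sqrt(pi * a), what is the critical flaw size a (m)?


Rearrange KIC = sigma * sqrt(pi * a):
  sqrt(pi * a) = KIC / sigma
  sqrt(pi * a) = 0.737 / 35 = 0.021057
  a = (KIC / sigma)^2 / pi
  a = 0.021057^2 / pi = 0.0001411 m

0.0001411 m


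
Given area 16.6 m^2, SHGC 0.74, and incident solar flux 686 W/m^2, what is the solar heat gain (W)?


Solar heat gain: Q = Area * SHGC * Irradiance
  Q = 16.6 * 0.74 * 686 = 8426.8 W

8426.8 W


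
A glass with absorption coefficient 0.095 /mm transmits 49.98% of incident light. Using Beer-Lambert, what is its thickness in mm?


Rearrange T = exp(-alpha * thickness):
  thickness = -ln(T) / alpha
  T = 49.98/100 = 0.4998
  ln(T) = -0.69355
  -ln(T) = 0.69355
  thickness = 0.69355 / 0.095 = 7.3 mm

7.3 mm


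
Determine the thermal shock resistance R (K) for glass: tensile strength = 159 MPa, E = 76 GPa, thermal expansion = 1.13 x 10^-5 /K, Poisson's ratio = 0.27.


Thermal shock resistance: R = sigma * (1 - nu) / (E * alpha)
  Numerator = 159 * (1 - 0.27) = 116.07
  Denominator = 76 * 1000 * (1.13 x 10^-5) = 0.8588
  R = 116.07 / 0.8588 = 135.2 K

135.2 K


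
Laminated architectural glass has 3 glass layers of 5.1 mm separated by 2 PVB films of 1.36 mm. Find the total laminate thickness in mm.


Total thickness = glass contribution + PVB contribution
  Glass: 3 * 5.1 = 15.3 mm
  PVB: 2 * 1.36 = 2.72 mm
  Total = 15.3 + 2.72 = 18.02 mm

18.02 mm


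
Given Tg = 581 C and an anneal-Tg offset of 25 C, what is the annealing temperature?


The annealing temperature is Tg plus the offset:
  T_anneal = 581 + 25 = 606 C

606 C


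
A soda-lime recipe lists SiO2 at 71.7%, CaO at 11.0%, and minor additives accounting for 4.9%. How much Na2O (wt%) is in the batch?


Pieces sum to 100%:
  Na2O = 100 - (SiO2 + CaO + others)
  Na2O = 100 - (71.7 + 11.0 + 4.9) = 12.4%

12.4%


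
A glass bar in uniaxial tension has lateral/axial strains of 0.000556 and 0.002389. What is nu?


Poisson's ratio: nu = lateral strain / axial strain
  nu = 0.000556 / 0.002389 = 0.2327

0.2327


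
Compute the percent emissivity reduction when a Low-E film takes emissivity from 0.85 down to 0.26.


Percentage reduction = (1 - coated/uncoated) * 100
  Ratio = 0.26 / 0.85 = 0.3059
  Reduction = (1 - 0.3059) * 100 = 69.4%

69.4%


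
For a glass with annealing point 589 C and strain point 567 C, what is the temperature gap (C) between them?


Gap = T_anneal - T_strain:
  gap = 589 - 567 = 22 C

22 C


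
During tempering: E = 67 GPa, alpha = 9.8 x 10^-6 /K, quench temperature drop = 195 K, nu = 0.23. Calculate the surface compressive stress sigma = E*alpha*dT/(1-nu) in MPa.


Tempering stress: sigma = E * alpha * dT / (1 - nu)
  E (MPa) = 67 * 1000 = 67000
  Numerator = 67000 * (9.8 x 10^-6) * 195 = 128.037
  Denominator = 1 - 0.23 = 0.77
  sigma = 128.037 / 0.77 = 166.3 MPa

166.3 MPa


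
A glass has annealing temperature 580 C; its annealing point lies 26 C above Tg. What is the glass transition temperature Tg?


Rearrange T_anneal = Tg + offset for Tg:
  Tg = T_anneal - offset = 580 - 26 = 554 C

554 C


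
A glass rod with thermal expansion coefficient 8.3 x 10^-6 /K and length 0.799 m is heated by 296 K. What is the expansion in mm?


Thermal expansion formula: dL = alpha * L0 * dT
  dL = (8.3 x 10^-6) * 0.799 * 296 = 0.00196298 m
Convert to mm: 0.00196298 * 1000 = 1.963 mm

1.963 mm


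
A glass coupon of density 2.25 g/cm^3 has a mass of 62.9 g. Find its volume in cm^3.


Rearrange rho = m / V:
  V = m / rho
  V = 62.9 / 2.25 = 27.956 cm^3

27.956 cm^3


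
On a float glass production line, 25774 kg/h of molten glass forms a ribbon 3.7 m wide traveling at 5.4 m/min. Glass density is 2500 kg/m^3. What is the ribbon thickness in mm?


Ribbon cross-section from mass balance:
  Volume rate = throughput / density = 25774 / 2500 = 10.3096 m^3/h
  thickness = volume rate / (speed * 60 * width), i.e.
  thickness = throughput / (60 * speed * width * density) * 1000
  thickness = 25774 / (60 * 5.4 * 3.7 * 2500) * 1000 = 8.6 mm

8.6 mm


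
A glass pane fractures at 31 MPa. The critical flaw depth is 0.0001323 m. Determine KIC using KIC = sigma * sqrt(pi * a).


Fracture toughness: KIC = sigma * sqrt(pi * a)
  pi * a = pi * 0.0001323 = 0.000415633
  sqrt(pi * a) = 0.020387
  KIC = 31 * 0.020387 = 0.632 MPa*sqrt(m)

0.632 MPa*sqrt(m)


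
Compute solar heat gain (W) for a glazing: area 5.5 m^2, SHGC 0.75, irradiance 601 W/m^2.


Solar heat gain: Q = Area * SHGC * Irradiance
  Q = 5.5 * 0.75 * 601 = 2479.1 W

2479.1 W


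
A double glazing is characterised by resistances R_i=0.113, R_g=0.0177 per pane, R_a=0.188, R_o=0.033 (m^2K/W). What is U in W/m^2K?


Total thermal resistance (series):
  R_total = R_in + R_glass + R_air + R_glass + R_out
  R_total = 0.113 + 0.0177 + 0.188 + 0.0177 + 0.033 = 0.3694 m^2K/W
U-value = 1 / R_total = 1 / 0.3694 = 2.707 W/m^2K

2.707 W/m^2K


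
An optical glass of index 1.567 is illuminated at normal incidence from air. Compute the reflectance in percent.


Fresnel reflectance at normal incidence:
  R = ((n - 1)/(n + 1))^2
  (n - 1)/(n + 1) = (1.567 - 1)/(1.567 + 1) = 0.22088
  R = 0.22088^2 = 0.048788
  R(%) = 0.048788 * 100 = 4.879%

4.879%


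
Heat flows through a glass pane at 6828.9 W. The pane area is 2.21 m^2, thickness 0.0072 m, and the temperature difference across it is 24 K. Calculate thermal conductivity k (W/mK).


Fourier's law rearranged: k = Q * t / (A * dT)
  Numerator = 6828.9 * 0.0072 = 49.16808
  Denominator = 2.21 * 24 = 53.04
  k = 49.16808 / 53.04 = 0.927 W/mK

0.927 W/mK


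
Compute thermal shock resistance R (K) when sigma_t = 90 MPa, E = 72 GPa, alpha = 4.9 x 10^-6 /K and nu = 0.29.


Thermal shock resistance: R = sigma * (1 - nu) / (E * alpha)
  Numerator = 90 * (1 - 0.29) = 63.9
  Denominator = 72 * 1000 * (4.9 x 10^-6) = 0.3528
  R = 63.9 / 0.3528 = 181.1 K

181.1 K


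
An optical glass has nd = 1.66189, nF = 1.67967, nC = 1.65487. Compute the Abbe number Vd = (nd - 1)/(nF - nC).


Abbe number formula: Vd = (nd - 1) / (nF - nC)
  nd - 1 = 1.66189 - 1 = 0.66189
  nF - nC = 1.67967 - 1.65487 = 0.0248
  Vd = 0.66189 / 0.0248 = 26.69

26.69


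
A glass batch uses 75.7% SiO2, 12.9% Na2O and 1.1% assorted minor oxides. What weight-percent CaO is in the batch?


Pieces sum to 100%:
  CaO = 100 - (SiO2 + Na2O + others)
  CaO = 100 - (75.7 + 12.9 + 1.1) = 10.3%

10.3%


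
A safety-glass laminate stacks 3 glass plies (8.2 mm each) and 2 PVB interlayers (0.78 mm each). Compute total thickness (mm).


Total thickness = glass contribution + PVB contribution
  Glass: 3 * 8.2 = 24.6 mm
  PVB: 2 * 0.78 = 1.56 mm
  Total = 24.6 + 1.56 = 26.16 mm

26.16 mm


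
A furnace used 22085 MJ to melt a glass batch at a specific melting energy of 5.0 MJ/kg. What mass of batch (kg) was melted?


Rearrange E = m * s for m:
  m = E / s
  m = 22085 / 5.0 = 4417.0 kg

4417.0 kg


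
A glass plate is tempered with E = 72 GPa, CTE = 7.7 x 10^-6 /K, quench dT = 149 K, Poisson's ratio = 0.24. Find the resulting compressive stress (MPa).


Tempering stress: sigma = E * alpha * dT / (1 - nu)
  E (MPa) = 72 * 1000 = 72000
  Numerator = 72000 * (7.7 x 10^-6) * 149 = 82.6056
  Denominator = 1 - 0.24 = 0.76
  sigma = 82.6056 / 0.76 = 108.7 MPa

108.7 MPa


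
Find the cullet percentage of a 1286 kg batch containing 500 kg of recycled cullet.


Cullet ratio = (cullet mass / total batch mass) * 100
  Ratio = 500 / 1286 * 100 = 38.88%

38.88%


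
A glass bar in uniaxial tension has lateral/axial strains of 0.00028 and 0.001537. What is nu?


Poisson's ratio: nu = lateral strain / axial strain
  nu = 0.00028 / 0.001537 = 0.1822

0.1822


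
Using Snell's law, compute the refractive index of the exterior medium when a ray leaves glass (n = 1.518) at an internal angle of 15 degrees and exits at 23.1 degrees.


Apply Snell's law: n1 * sin(theta1) = n2 * sin(theta2)
  n2 = n1 * sin(theta1) / sin(theta2)
  sin(15) = 0.258819
  sin(23.1) = 0.392337
  n2 = 1.518 * 0.258819 / 0.392337 = 1.0014

1.0014


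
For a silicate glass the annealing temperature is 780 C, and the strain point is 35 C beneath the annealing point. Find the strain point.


Strain point = annealing point - difference:
  T_strain = 780 - 35 = 745 C

745 C


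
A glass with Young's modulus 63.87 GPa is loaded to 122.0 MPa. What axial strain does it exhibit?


Rearrange E = sigma / epsilon:
  epsilon = sigma / E
  E (MPa) = 63.87 * 1000 = 63870
  epsilon = 122.0 / 63870 = 0.00191

0.00191


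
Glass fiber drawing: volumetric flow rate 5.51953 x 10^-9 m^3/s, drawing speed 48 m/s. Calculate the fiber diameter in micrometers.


Cross-sectional area from continuity:
  A = Q / v = 5.51953 x 10^-9 / 48 = 1.149902 x 10^-10 m^2
Diameter from circular cross-section:
  d = sqrt(4A / pi) * 10^6 (m -> um)
  d = sqrt(4 * 1.149902 x 10^-10 / pi) * 10^6 = 12.1 um

12.1 um


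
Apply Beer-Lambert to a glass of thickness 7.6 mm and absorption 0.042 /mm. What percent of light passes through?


Beer-Lambert law: T = exp(-alpha * thickness)
  exponent = -0.042 * 7.6 = -0.3192
  T = exp(-0.3192) = 0.7267
  Percentage = 0.7267 * 100 = 72.67%

72.67%


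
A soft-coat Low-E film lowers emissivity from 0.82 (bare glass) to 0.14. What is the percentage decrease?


Percentage reduction = (1 - coated/uncoated) * 100
  Ratio = 0.14 / 0.82 = 0.1707
  Reduction = (1 - 0.1707) * 100 = 82.9%

82.9%


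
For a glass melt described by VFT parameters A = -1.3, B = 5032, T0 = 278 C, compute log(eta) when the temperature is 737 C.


VFT equation: log(eta) = A + B / (T - T0)
  T - T0 = 737 - 278 = 459
  B / (T - T0) = 5032 / 459 = 10.963
  log(eta) = -1.3 + 10.963 = 9.663

9.663


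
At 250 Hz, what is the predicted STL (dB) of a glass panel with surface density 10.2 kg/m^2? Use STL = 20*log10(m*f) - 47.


Mass law: STL = 20 * log10(m * f) - 47
  m * f = 10.2 * 250 = 2550
  log10(2550) = 3.40654
  STL = 20 * 3.40654 - 47 = 68.1308 - 47 = 21.1 dB

21.1 dB


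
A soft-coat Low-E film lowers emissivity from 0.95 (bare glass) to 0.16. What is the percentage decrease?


Percentage reduction = (1 - coated/uncoated) * 100
  Ratio = 0.16 / 0.95 = 0.1684
  Reduction = (1 - 0.1684) * 100 = 83.2%

83.2%


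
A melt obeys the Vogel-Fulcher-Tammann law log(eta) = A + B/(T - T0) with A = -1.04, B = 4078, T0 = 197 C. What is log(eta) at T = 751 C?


VFT equation: log(eta) = A + B / (T - T0)
  T - T0 = 751 - 197 = 554
  B / (T - T0) = 4078 / 554 = 7.361
  log(eta) = -1.04 + 7.361 = 6.321

6.321


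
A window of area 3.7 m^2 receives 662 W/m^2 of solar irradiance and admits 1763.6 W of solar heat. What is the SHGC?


Rearrange Q = Area * SHGC * Irradiance:
  SHGC = Q / (Area * Irradiance)
  SHGC = 1763.6 / (3.7 * 662) = 0.72

0.72


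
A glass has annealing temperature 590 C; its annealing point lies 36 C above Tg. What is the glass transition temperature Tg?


Rearrange T_anneal = Tg + offset for Tg:
  Tg = T_anneal - offset = 590 - 36 = 554 C

554 C


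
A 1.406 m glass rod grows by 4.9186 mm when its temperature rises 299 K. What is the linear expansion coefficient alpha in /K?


Rearrange dL = alpha * L0 * dT for alpha:
  alpha = dL / (L0 * dT)
  alpha = (4.9186 / 1000) / (1.406 * 299) = 0.0000117 /K = 1.17 x 10^-5 /K

1.17 x 10^-5 /K


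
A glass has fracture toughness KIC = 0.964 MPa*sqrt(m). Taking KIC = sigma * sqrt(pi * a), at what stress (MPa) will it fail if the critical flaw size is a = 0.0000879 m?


Rearrange KIC = sigma * sqrt(pi * a):
  sigma = KIC / sqrt(pi * a)
  sqrt(pi * 0.0000879) = 0.016618
  sigma = 0.964 / 0.016618 = 58.01 MPa

58.01 MPa


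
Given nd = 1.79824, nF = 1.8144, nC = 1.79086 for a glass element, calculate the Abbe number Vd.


Abbe number formula: Vd = (nd - 1) / (nF - nC)
  nd - 1 = 1.79824 - 1 = 0.79824
  nF - nC = 1.8144 - 1.79086 = 0.02354
  Vd = 0.79824 / 0.02354 = 33.91

33.91


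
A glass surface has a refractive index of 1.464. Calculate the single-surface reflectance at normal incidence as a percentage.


Fresnel reflectance at normal incidence:
  R = ((n - 1)/(n + 1))^2
  (n - 1)/(n + 1) = (1.464 - 1)/(1.464 + 1) = 0.188312
  R = 0.188312^2 = 0.0354614
  R(%) = 0.0354614 * 100 = 3.546%

3.546%


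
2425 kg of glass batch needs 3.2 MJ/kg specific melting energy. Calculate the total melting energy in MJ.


Total energy = mass * specific energy
  E = 2425 * 3.2 = 7760 MJ

7760 MJ


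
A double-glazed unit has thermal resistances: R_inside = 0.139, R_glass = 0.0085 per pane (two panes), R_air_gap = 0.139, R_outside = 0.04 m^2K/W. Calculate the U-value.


Total thermal resistance (series):
  R_total = R_in + R_glass + R_air + R_glass + R_out
  R_total = 0.139 + 0.0085 + 0.139 + 0.0085 + 0.04 = 0.335 m^2K/W
U-value = 1 / R_total = 1 / 0.335 = 2.985 W/m^2K

2.985 W/m^2K


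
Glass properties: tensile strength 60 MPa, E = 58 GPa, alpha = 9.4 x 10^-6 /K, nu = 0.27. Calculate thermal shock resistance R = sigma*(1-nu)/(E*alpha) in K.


Thermal shock resistance: R = sigma * (1 - nu) / (E * alpha)
  Numerator = 60 * (1 - 0.27) = 43.8
  Denominator = 58 * 1000 * (9.4 x 10^-6) = 0.5452
  R = 43.8 / 0.5452 = 80.3 K

80.3 K


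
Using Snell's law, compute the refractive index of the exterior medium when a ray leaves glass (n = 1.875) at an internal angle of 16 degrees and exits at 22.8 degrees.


Apply Snell's law: n1 * sin(theta1) = n2 * sin(theta2)
  n2 = n1 * sin(theta1) / sin(theta2)
  sin(16) = 0.275637
  sin(22.8) = 0.387516
  n2 = 1.875 * 0.275637 / 0.387516 = 1.3337

1.3337


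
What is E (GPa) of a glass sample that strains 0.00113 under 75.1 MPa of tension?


Young's modulus: E = stress / strain
  E = 75.1 MPa / 0.00113 = 66460.18 MPa
Convert to GPa: 66460.18 / 1000 = 66.46 GPa

66.46 GPa


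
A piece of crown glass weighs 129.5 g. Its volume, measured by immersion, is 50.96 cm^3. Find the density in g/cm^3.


Use the definition of density:
  rho = mass / volume
  rho = 129.5 / 50.96 = 2.541 g/cm^3

2.541 g/cm^3


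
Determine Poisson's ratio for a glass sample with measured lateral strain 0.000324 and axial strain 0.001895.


Poisson's ratio: nu = lateral strain / axial strain
  nu = 0.000324 / 0.001895 = 0.171

0.171


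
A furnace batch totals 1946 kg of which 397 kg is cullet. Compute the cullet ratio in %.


Cullet ratio = (cullet mass / total batch mass) * 100
  Ratio = 397 / 1946 * 100 = 20.4%

20.4%


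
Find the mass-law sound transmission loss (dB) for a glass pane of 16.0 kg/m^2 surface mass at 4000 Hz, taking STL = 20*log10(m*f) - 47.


Mass law: STL = 20 * log10(m * f) - 47
  m * f = 16.0 * 4000 = 64000
  log10(64000) = 4.80618
  STL = 20 * 4.80618 - 47 = 96.1236 - 47 = 49.1 dB

49.1 dB


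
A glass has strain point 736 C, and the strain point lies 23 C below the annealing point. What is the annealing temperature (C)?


T_anneal = T_strain + gap:
  T_anneal = 736 + 23 = 759 C

759 C


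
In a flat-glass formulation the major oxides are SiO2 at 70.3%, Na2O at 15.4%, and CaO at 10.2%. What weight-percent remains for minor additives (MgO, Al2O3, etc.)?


Sum the three major oxides:
  SiO2 + Na2O + CaO = 70.3 + 15.4 + 10.2 = 95.9%
Subtract from 100%:
  Others = 100 - 95.9 = 4.1%

4.1%


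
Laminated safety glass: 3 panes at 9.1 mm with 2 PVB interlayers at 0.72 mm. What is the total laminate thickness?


Total thickness = glass contribution + PVB contribution
  Glass: 3 * 9.1 = 27.3 mm
  PVB: 2 * 0.72 = 1.44 mm
  Total = 27.3 + 1.44 = 28.74 mm

28.74 mm


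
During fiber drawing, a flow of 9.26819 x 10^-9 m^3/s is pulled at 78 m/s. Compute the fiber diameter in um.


Cross-sectional area from continuity:
  A = Q / v = 9.26819 x 10^-9 / 78 = 1.188229 x 10^-10 m^2
Diameter from circular cross-section:
  d = sqrt(4A / pi) * 10^6 (m -> um)
  d = sqrt(4 * 1.188229 x 10^-10 / pi) * 10^6 = 12.3 um

12.3 um


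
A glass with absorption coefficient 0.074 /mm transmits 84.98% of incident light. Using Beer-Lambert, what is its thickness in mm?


Rearrange T = exp(-alpha * thickness):
  thickness = -ln(T) / alpha
  T = 84.98/100 = 0.8498
  ln(T) = -0.16275
  -ln(T) = 0.16275
  thickness = 0.16275 / 0.074 = 2.2 mm

2.2 mm


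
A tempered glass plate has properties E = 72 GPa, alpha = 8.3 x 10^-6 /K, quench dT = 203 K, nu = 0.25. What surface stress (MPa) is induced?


Tempering stress: sigma = E * alpha * dT / (1 - nu)
  E (MPa) = 72 * 1000 = 72000
  Numerator = 72000 * (8.3 x 10^-6) * 203 = 121.3128
  Denominator = 1 - 0.25 = 0.75
  sigma = 121.3128 / 0.75 = 161.8 MPa

161.8 MPa


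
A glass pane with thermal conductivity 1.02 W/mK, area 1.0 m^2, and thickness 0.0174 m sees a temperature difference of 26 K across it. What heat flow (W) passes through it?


Fourier's law: Q = k * A * dT / t
  Q = 1.02 * 1.0 * 26 / 0.0174
  Q = 26.52 / 0.0174 = 1524.1 W

1524.1 W


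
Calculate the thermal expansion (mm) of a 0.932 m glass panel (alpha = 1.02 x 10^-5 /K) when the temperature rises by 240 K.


Thermal expansion formula: dL = alpha * L0 * dT
  dL = (1.02 x 10^-5) * 0.932 * 240 = 0.00228154 m
Convert to mm: 0.00228154 * 1000 = 2.2815 mm

2.2815 mm


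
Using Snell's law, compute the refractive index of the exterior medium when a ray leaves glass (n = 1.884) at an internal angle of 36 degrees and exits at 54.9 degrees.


Apply Snell's law: n1 * sin(theta1) = n2 * sin(theta2)
  n2 = n1 * sin(theta1) / sin(theta2)
  sin(36) = 0.587785
  sin(54.9) = 0.81815
  n2 = 1.884 * 0.587785 / 0.81815 = 1.3535

1.3535


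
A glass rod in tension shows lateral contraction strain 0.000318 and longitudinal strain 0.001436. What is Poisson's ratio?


Poisson's ratio: nu = lateral strain / axial strain
  nu = 0.000318 / 0.001436 = 0.2214

0.2214


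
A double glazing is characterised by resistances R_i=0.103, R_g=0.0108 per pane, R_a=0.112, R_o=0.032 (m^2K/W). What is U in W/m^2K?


Total thermal resistance (series):
  R_total = R_in + R_glass + R_air + R_glass + R_out
  R_total = 0.103 + 0.0108 + 0.112 + 0.0108 + 0.032 = 0.2686 m^2K/W
U-value = 1 / R_total = 1 / 0.2686 = 3.723 W/m^2K

3.723 W/m^2K


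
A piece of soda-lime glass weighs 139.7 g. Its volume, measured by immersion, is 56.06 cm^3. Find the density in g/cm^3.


Use the definition of density:
  rho = mass / volume
  rho = 139.7 / 56.06 = 2.492 g/cm^3

2.492 g/cm^3


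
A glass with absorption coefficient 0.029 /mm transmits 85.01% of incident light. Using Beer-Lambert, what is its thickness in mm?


Rearrange T = exp(-alpha * thickness):
  thickness = -ln(T) / alpha
  T = 85.01/100 = 0.8501
  ln(T) = -0.1624
  -ln(T) = 0.1624
  thickness = 0.1624 / 0.029 = 5.6 mm

5.6 mm


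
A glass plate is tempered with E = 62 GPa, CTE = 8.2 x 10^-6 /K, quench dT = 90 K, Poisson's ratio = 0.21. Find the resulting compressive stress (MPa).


Tempering stress: sigma = E * alpha * dT / (1 - nu)
  E (MPa) = 62 * 1000 = 62000
  Numerator = 62000 * (8.2 x 10^-6) * 90 = 45.756
  Denominator = 1 - 0.21 = 0.79
  sigma = 45.756 / 0.79 = 57.9 MPa

57.9 MPa


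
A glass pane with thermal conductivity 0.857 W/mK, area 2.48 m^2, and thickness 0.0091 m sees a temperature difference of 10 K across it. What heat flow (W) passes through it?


Fourier's law: Q = k * A * dT / t
  Q = 0.857 * 2.48 * 10 / 0.0091
  Q = 21.2536 / 0.0091 = 2335.6 W

2335.6 W


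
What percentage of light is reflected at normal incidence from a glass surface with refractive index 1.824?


Fresnel reflectance at normal incidence:
  R = ((n - 1)/(n + 1))^2
  (n - 1)/(n + 1) = (1.824 - 1)/(1.824 + 1) = 0.291785
  R = 0.291785^2 = 0.0851385
  R(%) = 0.0851385 * 100 = 8.514%

8.514%


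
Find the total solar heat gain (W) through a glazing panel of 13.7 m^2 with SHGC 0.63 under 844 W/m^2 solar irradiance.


Solar heat gain: Q = Area * SHGC * Irradiance
  Q = 13.7 * 0.63 * 844 = 7284.6 W

7284.6 W


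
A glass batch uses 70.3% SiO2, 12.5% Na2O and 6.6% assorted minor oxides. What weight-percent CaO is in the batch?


Pieces sum to 100%:
  CaO = 100 - (SiO2 + Na2O + others)
  CaO = 100 - (70.3 + 12.5 + 6.6) = 10.6%

10.6%


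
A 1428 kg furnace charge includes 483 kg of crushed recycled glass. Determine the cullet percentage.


Cullet ratio = (cullet mass / total batch mass) * 100
  Ratio = 483 / 1428 * 100 = 33.82%

33.82%


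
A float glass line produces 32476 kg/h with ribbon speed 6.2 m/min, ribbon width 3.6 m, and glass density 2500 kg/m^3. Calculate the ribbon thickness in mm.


Ribbon cross-section from mass balance:
  Volume rate = throughput / density = 32476 / 2500 = 12.9904 m^3/h
  thickness = volume rate / (speed * 60 * width), i.e.
  thickness = throughput / (60 * speed * width * density) * 1000
  thickness = 32476 / (60 * 6.2 * 3.6 * 2500) * 1000 = 9.7 mm

9.7 mm


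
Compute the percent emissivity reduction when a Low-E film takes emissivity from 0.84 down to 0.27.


Percentage reduction = (1 - coated/uncoated) * 100
  Ratio = 0.27 / 0.84 = 0.3214
  Reduction = (1 - 0.3214) * 100 = 67.9%

67.9%


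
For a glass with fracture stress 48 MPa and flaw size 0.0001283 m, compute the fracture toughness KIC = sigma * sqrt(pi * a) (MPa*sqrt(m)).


Fracture toughness: KIC = sigma * sqrt(pi * a)
  pi * a = pi * 0.0001283 = 0.000403066
  sqrt(pi * a) = 0.020077
  KIC = 48 * 0.020077 = 0.964 MPa*sqrt(m)

0.964 MPa*sqrt(m)


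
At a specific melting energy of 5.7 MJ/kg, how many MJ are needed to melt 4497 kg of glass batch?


Total energy = mass * specific energy
  E = 4497 * 5.7 = 25632.9 MJ

25632.9 MJ


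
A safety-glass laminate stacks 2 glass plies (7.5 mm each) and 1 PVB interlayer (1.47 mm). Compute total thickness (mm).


Total thickness = glass contribution + PVB contribution
  Glass: 2 * 7.5 = 15.0 mm
  PVB: 1 * 1.47 = 1.47 mm
  Total = 15.0 + 1.47 = 16.47 mm

16.47 mm


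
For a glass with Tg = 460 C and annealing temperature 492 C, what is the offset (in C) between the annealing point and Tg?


Offset = T_anneal - Tg:
  offset = 492 - 460 = 32 C

32 C


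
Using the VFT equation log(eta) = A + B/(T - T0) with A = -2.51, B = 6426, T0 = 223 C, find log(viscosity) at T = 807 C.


VFT equation: log(eta) = A + B / (T - T0)
  T - T0 = 807 - 223 = 584
  B / (T - T0) = 6426 / 584 = 11.003
  log(eta) = -2.51 + 11.003 = 8.493

8.493


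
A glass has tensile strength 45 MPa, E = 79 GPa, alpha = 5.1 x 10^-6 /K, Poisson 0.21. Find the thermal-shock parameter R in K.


Thermal shock resistance: R = sigma * (1 - nu) / (E * alpha)
  Numerator = 45 * (1 - 0.21) = 35.55
  Denominator = 79 * 1000 * (5.1 x 10^-6) = 0.4029
  R = 35.55 / 0.4029 = 88.2 K

88.2 K


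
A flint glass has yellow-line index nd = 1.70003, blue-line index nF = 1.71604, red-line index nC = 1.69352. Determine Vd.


Abbe number formula: Vd = (nd - 1) / (nF - nC)
  nd - 1 = 1.70003 - 1 = 0.70003
  nF - nC = 1.71604 - 1.69352 = 0.02252
  Vd = 0.70003 / 0.02252 = 31.08

31.08


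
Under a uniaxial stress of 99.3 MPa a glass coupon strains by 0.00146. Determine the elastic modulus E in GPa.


Young's modulus: E = stress / strain
  E = 99.3 MPa / 0.00146 = 68013.7 MPa
Convert to GPa: 68013.7 / 1000 = 68.01 GPa

68.01 GPa


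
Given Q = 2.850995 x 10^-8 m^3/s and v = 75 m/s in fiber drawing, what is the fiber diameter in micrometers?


Cross-sectional area from continuity:
  A = Q / v = 2.850995 x 10^-8 / 75 = 3.801327 x 10^-10 m^2
Diameter from circular cross-section:
  d = sqrt(4A / pi) * 10^6 (m -> um)
  d = sqrt(4 * 3.801327 x 10^-10 / pi) * 10^6 = 22.0 um

22.0 um


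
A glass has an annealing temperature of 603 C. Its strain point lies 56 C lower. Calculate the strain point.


Strain point = annealing point - difference:
  T_strain = 603 - 56 = 547 C

547 C


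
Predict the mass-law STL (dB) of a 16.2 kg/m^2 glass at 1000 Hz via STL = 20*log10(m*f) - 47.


Mass law: STL = 20 * log10(m * f) - 47
  m * f = 16.2 * 1000 = 16200
  log10(16200) = 4.20952
  STL = 20 * 4.20952 - 47 = 84.1904 - 47 = 37.2 dB

37.2 dB


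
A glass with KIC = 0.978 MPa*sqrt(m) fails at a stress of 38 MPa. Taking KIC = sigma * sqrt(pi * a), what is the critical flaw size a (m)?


Rearrange KIC = sigma * sqrt(pi * a):
  sqrt(pi * a) = KIC / sigma
  sqrt(pi * a) = 0.978 / 38 = 0.025737
  a = (KIC / sigma)^2 / pi
  a = 0.025737^2 / pi = 0.0002108 m

0.0002108 m


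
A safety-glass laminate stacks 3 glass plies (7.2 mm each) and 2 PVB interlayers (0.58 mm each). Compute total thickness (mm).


Total thickness = glass contribution + PVB contribution
  Glass: 3 * 7.2 = 21.6 mm
  PVB: 2 * 0.58 = 1.16 mm
  Total = 21.6 + 1.16 = 22.76 mm

22.76 mm


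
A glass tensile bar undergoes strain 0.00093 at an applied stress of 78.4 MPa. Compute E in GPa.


Young's modulus: E = stress / strain
  E = 78.4 MPa / 0.00093 = 84301.08 MPa
Convert to GPa: 84301.08 / 1000 = 84.3 GPa

84.3 GPa


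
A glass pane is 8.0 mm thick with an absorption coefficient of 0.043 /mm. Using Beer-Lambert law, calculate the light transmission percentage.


Beer-Lambert law: T = exp(-alpha * thickness)
  exponent = -0.043 * 8.0 = -0.344
  T = exp(-0.344) = 0.7089
  Percentage = 0.7089 * 100 = 70.89%

70.89%


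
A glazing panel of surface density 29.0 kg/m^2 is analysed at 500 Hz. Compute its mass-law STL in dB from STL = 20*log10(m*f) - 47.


Mass law: STL = 20 * log10(m * f) - 47
  m * f = 29.0 * 500 = 14500
  log10(14500) = 4.16137
  STL = 20 * 4.16137 - 47 = 83.2274 - 47 = 36.2 dB

36.2 dB


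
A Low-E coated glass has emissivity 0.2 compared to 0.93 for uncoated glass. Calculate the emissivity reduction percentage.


Percentage reduction = (1 - coated/uncoated) * 100
  Ratio = 0.2 / 0.93 = 0.2151
  Reduction = (1 - 0.2151) * 100 = 78.5%

78.5%


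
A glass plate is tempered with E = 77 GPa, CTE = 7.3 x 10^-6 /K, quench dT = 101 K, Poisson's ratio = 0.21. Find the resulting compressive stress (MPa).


Tempering stress: sigma = E * alpha * dT / (1 - nu)
  E (MPa) = 77 * 1000 = 77000
  Numerator = 77000 * (7.3 x 10^-6) * 101 = 56.7721
  Denominator = 1 - 0.21 = 0.79
  sigma = 56.7721 / 0.79 = 71.9 MPa

71.9 MPa


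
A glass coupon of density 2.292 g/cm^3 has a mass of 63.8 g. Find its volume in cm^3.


Rearrange rho = m / V:
  V = m / rho
  V = 63.8 / 2.292 = 27.836 cm^3

27.836 cm^3


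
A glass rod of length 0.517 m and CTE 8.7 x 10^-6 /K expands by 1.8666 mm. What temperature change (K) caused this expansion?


Rearrange dL = alpha * L0 * dT for dT:
  dT = dL / (alpha * L0)
  dL (m) = 1.8666 / 1000 = 0.0018666
  dT = 0.0018666 / ((8.7 x 10^-6) * 0.517) = 415.0 K

415.0 K


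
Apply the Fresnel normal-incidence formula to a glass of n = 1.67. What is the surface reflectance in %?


Fresnel reflectance at normal incidence:
  R = ((n - 1)/(n + 1))^2
  (n - 1)/(n + 1) = (1.67 - 1)/(1.67 + 1) = 0.250936
  R = 0.250936^2 = 0.0629689
  R(%) = 0.0629689 * 100 = 6.297%

6.297%


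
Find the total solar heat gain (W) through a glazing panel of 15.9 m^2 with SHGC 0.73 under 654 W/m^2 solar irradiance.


Solar heat gain: Q = Area * SHGC * Irradiance
  Q = 15.9 * 0.73 * 654 = 7591 W

7591 W


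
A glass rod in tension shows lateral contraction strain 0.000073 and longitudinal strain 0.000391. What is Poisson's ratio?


Poisson's ratio: nu = lateral strain / axial strain
  nu = 0.000073 / 0.000391 = 0.1867

0.1867


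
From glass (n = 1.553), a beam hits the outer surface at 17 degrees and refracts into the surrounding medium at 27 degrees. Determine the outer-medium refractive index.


Apply Snell's law: n1 * sin(theta1) = n2 * sin(theta2)
  n2 = n1 * sin(theta1) / sin(theta2)
  sin(17) = 0.292372
  sin(27) = 0.45399
  n2 = 1.553 * 0.292372 / 0.45399 = 1.0001

1.0001


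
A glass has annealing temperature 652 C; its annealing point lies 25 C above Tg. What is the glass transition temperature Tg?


Rearrange T_anneal = Tg + offset for Tg:
  Tg = T_anneal - offset = 652 - 25 = 627 C

627 C


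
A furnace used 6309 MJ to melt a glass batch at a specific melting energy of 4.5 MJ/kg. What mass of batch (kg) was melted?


Rearrange E = m * s for m:
  m = E / s
  m = 6309 / 4.5 = 1402.0 kg

1402.0 kg


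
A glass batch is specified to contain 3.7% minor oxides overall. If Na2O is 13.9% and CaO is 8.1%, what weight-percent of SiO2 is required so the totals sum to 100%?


Known pieces sum to 100%:
  SiO2 = 100 - (others + Na2O + CaO)
  SiO2 = 100 - (3.7 + 13.9 + 8.1) = 74.3%

74.3%


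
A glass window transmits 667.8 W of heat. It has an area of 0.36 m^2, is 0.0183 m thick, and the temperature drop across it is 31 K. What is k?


Fourier's law rearranged: k = Q * t / (A * dT)
  Numerator = 667.8 * 0.0183 = 12.22074
  Denominator = 0.36 * 31 = 11.16
  k = 12.22074 / 11.16 = 1.095 W/mK

1.095 W/mK


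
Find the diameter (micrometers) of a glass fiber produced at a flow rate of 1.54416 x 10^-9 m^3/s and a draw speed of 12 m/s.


Cross-sectional area from continuity:
  A = Q / v = 1.54416 x 10^-9 / 12 = 1.2868 x 10^-10 m^2
Diameter from circular cross-section:
  d = sqrt(4A / pi) * 10^6 (m -> um)
  d = sqrt(4 * 1.2868 x 10^-10 / pi) * 10^6 = 12.8 um

12.8 um


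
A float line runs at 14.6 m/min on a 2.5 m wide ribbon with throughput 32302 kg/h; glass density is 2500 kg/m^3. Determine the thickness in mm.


Ribbon cross-section from mass balance:
  Volume rate = throughput / density = 32302 / 2500 = 12.9208 m^3/h
  thickness = volume rate / (speed * 60 * width), i.e.
  thickness = throughput / (60 * speed * width * density) * 1000
  thickness = 32302 / (60 * 14.6 * 2.5 * 2500) * 1000 = 5.9 mm

5.9 mm


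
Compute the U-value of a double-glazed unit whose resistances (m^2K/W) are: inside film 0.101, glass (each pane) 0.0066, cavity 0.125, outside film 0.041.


Total thermal resistance (series):
  R_total = R_in + R_glass + R_air + R_glass + R_out
  R_total = 0.101 + 0.0066 + 0.125 + 0.0066 + 0.041 = 0.2802 m^2K/W
U-value = 1 / R_total = 1 / 0.2802 = 3.569 W/m^2K

3.569 W/m^2K


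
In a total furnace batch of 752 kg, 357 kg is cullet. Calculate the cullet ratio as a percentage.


Cullet ratio = (cullet mass / total batch mass) * 100
  Ratio = 357 / 752 * 100 = 47.47%

47.47%


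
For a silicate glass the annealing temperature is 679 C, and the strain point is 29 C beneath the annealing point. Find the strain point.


Strain point = annealing point - difference:
  T_strain = 679 - 29 = 650 C

650 C


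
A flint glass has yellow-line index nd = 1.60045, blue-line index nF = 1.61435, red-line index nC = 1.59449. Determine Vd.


Abbe number formula: Vd = (nd - 1) / (nF - nC)
  nd - 1 = 1.60045 - 1 = 0.60045
  nF - nC = 1.61435 - 1.59449 = 0.01986
  Vd = 0.60045 / 0.01986 = 30.23

30.23


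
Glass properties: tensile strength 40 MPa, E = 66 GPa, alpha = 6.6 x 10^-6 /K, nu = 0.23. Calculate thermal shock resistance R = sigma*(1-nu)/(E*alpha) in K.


Thermal shock resistance: R = sigma * (1 - nu) / (E * alpha)
  Numerator = 40 * (1 - 0.23) = 30.8
  Denominator = 66 * 1000 * (6.6 x 10^-6) = 0.4356
  R = 30.8 / 0.4356 = 70.7 K

70.7 K


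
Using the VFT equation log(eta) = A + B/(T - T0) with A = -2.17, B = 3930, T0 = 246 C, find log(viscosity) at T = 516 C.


VFT equation: log(eta) = A + B / (T - T0)
  T - T0 = 516 - 246 = 270
  B / (T - T0) = 3930 / 270 = 14.556
  log(eta) = -2.17 + 14.556 = 12.386

12.386


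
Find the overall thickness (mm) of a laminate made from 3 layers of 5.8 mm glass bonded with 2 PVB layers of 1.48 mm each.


Total thickness = glass contribution + PVB contribution
  Glass: 3 * 5.8 = 17.4 mm
  PVB: 2 * 1.48 = 2.96 mm
  Total = 17.4 + 2.96 = 20.36 mm

20.36 mm


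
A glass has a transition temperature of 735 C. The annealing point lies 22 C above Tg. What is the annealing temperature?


The annealing temperature is Tg plus the offset:
  T_anneal = 735 + 22 = 757 C

757 C


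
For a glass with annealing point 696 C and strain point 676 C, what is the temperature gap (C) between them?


Gap = T_anneal - T_strain:
  gap = 696 - 676 = 20 C

20 C


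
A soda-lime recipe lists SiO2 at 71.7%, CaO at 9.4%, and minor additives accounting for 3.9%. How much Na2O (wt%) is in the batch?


Pieces sum to 100%:
  Na2O = 100 - (SiO2 + CaO + others)
  Na2O = 100 - (71.7 + 9.4 + 3.9) = 15.0%

15.0%


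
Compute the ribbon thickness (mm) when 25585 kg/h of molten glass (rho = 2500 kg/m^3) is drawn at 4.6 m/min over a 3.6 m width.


Ribbon cross-section from mass balance:
  Volume rate = throughput / density = 25585 / 2500 = 10.234 m^3/h
  thickness = volume rate / (speed * 60 * width), i.e.
  thickness = throughput / (60 * speed * width * density) * 1000
  thickness = 25585 / (60 * 4.6 * 3.6 * 2500) * 1000 = 10.3 mm

10.3 mm


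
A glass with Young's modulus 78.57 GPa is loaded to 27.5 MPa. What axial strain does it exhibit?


Rearrange E = sigma / epsilon:
  epsilon = sigma / E
  E (MPa) = 78.57 * 1000 = 78570
  epsilon = 27.5 / 78570 = 0.00035

0.00035


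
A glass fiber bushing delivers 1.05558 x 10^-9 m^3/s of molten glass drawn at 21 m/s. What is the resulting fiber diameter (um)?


Cross-sectional area from continuity:
  A = Q / v = 1.05558 x 10^-9 / 21 = 5.026571 x 10^-11 m^2
Diameter from circular cross-section:
  d = sqrt(4A / pi) * 10^6 (m -> um)
  d = sqrt(4 * 5.026571 x 10^-11 / pi) * 10^6 = 8.0 um

8.0 um


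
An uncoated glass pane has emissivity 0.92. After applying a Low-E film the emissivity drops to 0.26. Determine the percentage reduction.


Percentage reduction = (1 - coated/uncoated) * 100
  Ratio = 0.26 / 0.92 = 0.2826
  Reduction = (1 - 0.2826) * 100 = 71.7%

71.7%


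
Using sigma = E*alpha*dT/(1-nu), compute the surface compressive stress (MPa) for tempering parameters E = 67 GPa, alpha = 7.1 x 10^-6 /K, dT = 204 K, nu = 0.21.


Tempering stress: sigma = E * alpha * dT / (1 - nu)
  E (MPa) = 67 * 1000 = 67000
  Numerator = 67000 * (7.1 x 10^-6) * 204 = 97.0428
  Denominator = 1 - 0.21 = 0.79
  sigma = 97.0428 / 0.79 = 122.8 MPa

122.8 MPa


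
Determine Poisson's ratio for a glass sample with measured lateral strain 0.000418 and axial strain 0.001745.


Poisson's ratio: nu = lateral strain / axial strain
  nu = 0.000418 / 0.001745 = 0.2395

0.2395


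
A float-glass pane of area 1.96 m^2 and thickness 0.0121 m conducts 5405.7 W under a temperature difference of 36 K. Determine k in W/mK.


Fourier's law rearranged: k = Q * t / (A * dT)
  Numerator = 5405.7 * 0.0121 = 65.40897
  Denominator = 1.96 * 36 = 70.56
  k = 65.40897 / 70.56 = 0.927 W/mK

0.927 W/mK


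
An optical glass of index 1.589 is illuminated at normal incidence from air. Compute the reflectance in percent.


Fresnel reflectance at normal incidence:
  R = ((n - 1)/(n + 1))^2
  (n - 1)/(n + 1) = (1.589 - 1)/(1.589 + 1) = 0.227501
  R = 0.227501^2 = 0.0517567
  R(%) = 0.0517567 * 100 = 5.176%

5.176%


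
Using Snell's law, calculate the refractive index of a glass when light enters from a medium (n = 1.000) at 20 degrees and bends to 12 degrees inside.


Apply Snell's law: n1 * sin(theta1) = n2 * sin(theta2)
  n2 = n1 * sin(theta1) / sin(theta2)
  sin(20) = 0.34202
  sin(12) = 0.207912
  n2 = 1.000 * 0.34202 / 0.207912 = 1.645

1.645


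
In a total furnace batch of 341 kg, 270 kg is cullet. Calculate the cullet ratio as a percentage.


Cullet ratio = (cullet mass / total batch mass) * 100
  Ratio = 270 / 341 * 100 = 79.18%

79.18%


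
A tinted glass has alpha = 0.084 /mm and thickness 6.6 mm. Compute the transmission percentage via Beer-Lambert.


Beer-Lambert law: T = exp(-alpha * thickness)
  exponent = -0.084 * 6.6 = -0.5544
  T = exp(-0.5544) = 0.5744
  Percentage = 0.5744 * 100 = 57.44%

57.44%


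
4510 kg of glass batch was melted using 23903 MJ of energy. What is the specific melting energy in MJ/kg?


Rearrange E = m * s for s:
  s = E / m
  s = 23903 / 4510 = 5.3 MJ/kg

5.3 MJ/kg


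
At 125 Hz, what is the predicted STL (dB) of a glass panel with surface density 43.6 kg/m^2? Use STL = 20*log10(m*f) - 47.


Mass law: STL = 20 * log10(m * f) - 47
  m * f = 43.6 * 125 = 5450
  log10(5450) = 3.7364
  STL = 20 * 3.7364 - 47 = 74.728 - 47 = 27.7 dB

27.7 dB
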